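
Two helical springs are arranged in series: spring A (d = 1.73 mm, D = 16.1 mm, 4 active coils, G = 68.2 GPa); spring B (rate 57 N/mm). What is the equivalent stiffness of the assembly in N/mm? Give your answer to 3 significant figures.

k_A = Gd⁴/(8D³N_a) = (68.2×10³)(1.73⁴)/(8·16.1³·4) = 4.5745 N/mm
Series: 1/k_eq = 1/4.5745 + 1/57 = 0.23615; k_eq = 4.2346 N/mm

4.23 N/mm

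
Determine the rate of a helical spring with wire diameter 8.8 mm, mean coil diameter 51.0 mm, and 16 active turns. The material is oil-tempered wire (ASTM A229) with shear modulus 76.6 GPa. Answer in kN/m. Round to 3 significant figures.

k = Gd⁴/(8D³N_a) = (76.6×10³ × 8.8⁴) / (8 × 51.0³ × 16)
  = 4.59367e+08 / 1.69793e+07 = 27.054 N/mm

27.1 kN/m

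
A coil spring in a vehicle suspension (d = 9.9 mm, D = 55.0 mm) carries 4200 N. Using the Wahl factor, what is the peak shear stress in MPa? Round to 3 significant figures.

773 MPa

Spring index C = D/d = 55.0/9.9 = 5.5556
K_W = (4C−1)/(4C−4) + 0.615/C = 21.222/18.222 + 0.1107 = 1.2753
τ₀ = 8FD/(πd³) = 8·4200·55.0/(π·9.9³) = 1.848e+06/3048.3 = 606.24 MPa
τ_max = K·τ₀ = 1.2753 × 606.24 = 773.16 MPa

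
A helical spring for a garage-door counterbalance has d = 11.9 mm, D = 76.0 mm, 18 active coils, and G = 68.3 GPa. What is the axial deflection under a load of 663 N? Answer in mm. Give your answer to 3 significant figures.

30.6 mm

k = Gd⁴/(8D³N_a) = (68.3×10³)(11.9⁴)/(8·76.0³·18) = 21.667 N/mm
δ = F/k = 663 / 21.667 = 30.599 mm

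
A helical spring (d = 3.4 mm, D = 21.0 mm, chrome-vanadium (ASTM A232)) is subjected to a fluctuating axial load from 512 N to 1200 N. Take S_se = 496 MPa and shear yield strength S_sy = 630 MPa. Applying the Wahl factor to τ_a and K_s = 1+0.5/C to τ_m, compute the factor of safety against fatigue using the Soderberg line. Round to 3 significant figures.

0.315

C = D/d = 21.0/3.4 = 6.1765; K_W = (4C−1)/(4C−4)+0.615/C = 1.2445; K_s = 1+0.5/C = 1.0810
F_a = (F_max−F_min)/2 = 344 N; F_m = (F_max+F_min)/2 = 856 N
τ_a = K_W·8F_aD/(πd³) = 1.2445 × 468.04 = 582.45 MPa
τ_m = K_s·8F_mD/(πd³) = 1.0810 × 1164.7 = 1258.9 MPa
Soderberg: 1/n_f = τ_a/S_se + τ_m/S_sy = 582.45/496 + 1258.9/630 = 1.17430 + 1.99831 = 3.1726
n_f = 1/3.1726 = 0.3152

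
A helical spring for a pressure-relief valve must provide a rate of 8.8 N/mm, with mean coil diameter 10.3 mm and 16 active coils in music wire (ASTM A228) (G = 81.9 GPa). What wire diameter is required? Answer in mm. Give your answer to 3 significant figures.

d = (8D³N_a·k / G)^(1/4) = (8·10.3³·16·8.8 / (81.9×10³))^0.25
  = (15.029)^0.25 = 1.9689 mm

1.97 mm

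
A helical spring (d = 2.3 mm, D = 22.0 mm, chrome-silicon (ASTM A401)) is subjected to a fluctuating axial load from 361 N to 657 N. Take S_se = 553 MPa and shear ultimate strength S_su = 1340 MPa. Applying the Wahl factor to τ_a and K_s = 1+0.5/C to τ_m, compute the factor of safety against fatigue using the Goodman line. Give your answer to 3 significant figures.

C = D/d = 22.0/2.3 = 9.5652; K_W = (4C−1)/(4C−4)+0.615/C = 1.1519; K_s = 1+0.5/C = 1.0523
F_a = (F_max−F_min)/2 = 148 N; F_m = (F_max+F_min)/2 = 509 N
τ_a = K_W·8F_aD/(πd³) = 1.1519 × 681.46 = 784.95 MPa
τ_m = K_s·8F_mD/(πd³) = 1.0523 × 2343.7 = 2466.2 MPa
Goodman: 1/n_f = τ_a/S_se + τ_m/S_su = 784.95/553 + 2466.2/1340 = 1.41943 + 1.84044 = 3.2599
n_f = 1/3.2599 = 0.3068

0.307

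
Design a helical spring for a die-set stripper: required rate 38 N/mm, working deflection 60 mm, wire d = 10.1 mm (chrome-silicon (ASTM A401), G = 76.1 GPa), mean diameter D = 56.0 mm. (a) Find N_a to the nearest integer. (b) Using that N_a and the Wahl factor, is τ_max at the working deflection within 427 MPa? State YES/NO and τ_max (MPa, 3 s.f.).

N_a = Gd⁴/(8D³k) = (76.1×10³)(10.1⁴)/(8·56.0³·38) = 14.83 → N_a = 15
Actual rate k = Gd⁴/(8D³·15) = 37.577 N/mm
Working load F = kδ = 37.577·60 = 2254.6 N
C = 56.0/10.1 = 5.5446; K_W = (4C−1)/(4C−4)+0.615/C = 1.2760
τ_max = K_W·8FD/(πd³) = 1.2760·312.06 = 398.18 MPa
τ_max ≤ 427 MPa → acceptable

(a) 15 coils; (b) YES, τ_max = 398 MPa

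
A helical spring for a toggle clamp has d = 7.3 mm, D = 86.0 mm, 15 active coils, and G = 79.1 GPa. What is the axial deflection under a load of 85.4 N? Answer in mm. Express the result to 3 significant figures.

29.0 mm

k = Gd⁴/(8D³N_a) = (79.1×10³)(7.3⁴)/(8·86.0³·15) = 2.943 N/mm
δ = F/k = 85.4 / 2.943 = 29.018 mm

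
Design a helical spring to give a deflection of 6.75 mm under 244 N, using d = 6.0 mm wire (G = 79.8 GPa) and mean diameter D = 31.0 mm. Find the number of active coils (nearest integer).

Required rate k = F/δ = 244/6.75 = 36.148 N/mm
N_a = Gd⁴/(8D³k) = (79.8×10³ × 6.0⁴)/(8 × 31.0³ × 36.148)
    = 1.03421e+08 / 8.61512e+06 = 12 → 12 coils

12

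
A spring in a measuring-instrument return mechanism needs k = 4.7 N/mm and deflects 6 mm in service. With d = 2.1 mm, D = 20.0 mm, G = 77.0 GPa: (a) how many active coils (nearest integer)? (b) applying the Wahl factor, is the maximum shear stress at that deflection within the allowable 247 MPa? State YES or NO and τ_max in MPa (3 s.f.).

N_a = Gd⁴/(8D³k) = (77.0×10³)(2.1⁴)/(8·20.0³·4.7) = 4.978 → N_a = 5
Actual rate k = Gd⁴/(8D³·5) = 4.6797 N/mm
Working load F = kδ = 4.6797·6 = 28.078 N
C = 20.0/2.1 = 9.5238; K_W = (4C−1)/(4C−4)+0.615/C = 1.1526
τ_max = K_W·8FD/(πd³) = 1.1526·154.41 = 177.97 MPa
τ_max ≤ 247 MPa → acceptable

(a) 5 coils; (b) YES, τ_max = 178 MPa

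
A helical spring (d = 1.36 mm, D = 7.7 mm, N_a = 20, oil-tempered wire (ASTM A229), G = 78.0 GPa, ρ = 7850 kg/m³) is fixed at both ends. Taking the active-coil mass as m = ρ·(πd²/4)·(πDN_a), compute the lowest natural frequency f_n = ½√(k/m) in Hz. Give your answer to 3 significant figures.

k = Gd⁴/(8D³N_a) = (78.0×10³)(1.36⁴)/(8·7.7³·20) = 3.6531 N/mm = 3653.1 N/m
Wire length L = πDN_a = π·7.7·20 = 483.81 mm
m = ρ·(πd²/4)·L = 7850 × 1.4527×10⁻⁶ m² × 0.48381 m = 0.0055171 kg
f_n = ½√(k/m) = 0.5·√(3653.1/0.0055171) = 0.5·√(6.6214e+05) = 406.86 Hz

407 Hz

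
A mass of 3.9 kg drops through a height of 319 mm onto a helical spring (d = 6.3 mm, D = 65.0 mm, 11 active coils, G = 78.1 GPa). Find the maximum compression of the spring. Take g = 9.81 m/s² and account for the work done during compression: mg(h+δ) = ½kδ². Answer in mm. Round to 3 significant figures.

77.2 mm

k = Gd⁴/(8D³N_a) = (78.1×10³)(6.3⁴)/(8·65.0³·11) = 5.0909 N/mm
W = mg = 3.9 × 9.81 = 38.259 N
½kδ² − Wδ − Wh = 0 → δ = (W + √(W² + 2kWh))/k
δ = (38.259 + √(1463.8 + 124264))/5.0909 = (38.259 + 354.58)/5.0909 = 77.166 mm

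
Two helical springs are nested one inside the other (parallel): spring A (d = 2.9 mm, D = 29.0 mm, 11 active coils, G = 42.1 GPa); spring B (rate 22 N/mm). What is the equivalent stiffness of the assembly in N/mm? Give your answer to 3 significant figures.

k_A = Gd⁴/(8D³N_a) = (42.1×10³)(2.9⁴)/(8·29.0³·11) = 1.3874 N/mm
Parallel: k_eq = 1.3874 + 22 = 23.387 N/mm

23.4 N/mm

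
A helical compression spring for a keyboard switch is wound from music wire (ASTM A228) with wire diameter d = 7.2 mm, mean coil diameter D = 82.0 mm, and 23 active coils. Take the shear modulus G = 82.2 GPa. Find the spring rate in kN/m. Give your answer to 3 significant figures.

2.18 kN/m

k = Gd⁴/(8D³N_a) = (82.2×10³ × 7.2⁴) / (8 × 82.0³ × 23)
  = 2.20903e+08 / 1.01452e+08 = 2.1774 N/mm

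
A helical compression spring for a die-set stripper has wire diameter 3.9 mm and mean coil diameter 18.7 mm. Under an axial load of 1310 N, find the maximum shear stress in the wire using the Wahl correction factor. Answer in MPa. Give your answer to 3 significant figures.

1390 MPa

Spring index C = D/d = 18.7/3.9 = 4.7949
K_W = (4C−1)/(4C−4) + 0.615/C = 18.179/15.179 + 0.1283 = 1.3259
τ₀ = 8FD/(πd³) = 8·1310·18.7/(π·3.9³) = 195976/186.36 = 1051.6 MPa
τ_max = K·τ₀ = 1.3259 × 1051.6 = 1394.3 MPa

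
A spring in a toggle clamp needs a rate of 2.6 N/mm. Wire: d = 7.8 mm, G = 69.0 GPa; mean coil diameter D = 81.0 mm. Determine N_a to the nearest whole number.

23

N_a = Gd⁴/(8D³k) = (69.0×10³ × 7.8⁴)/(8 × 81.0³ × 2.6)
    = 2.55404e+08 / 1.1054e+07 = 23.11 → 23 coils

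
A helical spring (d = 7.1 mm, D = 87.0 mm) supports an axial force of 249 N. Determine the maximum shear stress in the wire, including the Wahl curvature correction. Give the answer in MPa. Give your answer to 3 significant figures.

172 MPa

Spring index C = D/d = 87.0/7.1 = 12.2535
K_W = (4C−1)/(4C−4) + 0.615/C = 48.014/45.014 + 0.0502 = 1.1168
τ₀ = 8FD/(πd³) = 8·249·87.0/(π·7.1³) = 173304/1124.4 = 154.13 MPa
τ_max = K·τ₀ = 1.1168 × 154.13 = 172.14 MPa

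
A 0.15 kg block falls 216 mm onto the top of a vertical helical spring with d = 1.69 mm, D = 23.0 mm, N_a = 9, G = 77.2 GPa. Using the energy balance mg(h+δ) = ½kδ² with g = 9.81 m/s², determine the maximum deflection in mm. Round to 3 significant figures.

31.9 mm

k = Gd⁴/(8D³N_a) = (77.2×10³)(1.69⁴)/(8·23.0³·9) = 0.71887 N/mm
W = mg = 0.15 × 9.81 = 1.4715 N
½kδ² − Wδ − Wh = 0 → δ = (W + √(W² + 2kWh))/k
δ = (1.4715 + √(2.1653 + 456.975))/0.71887 = (1.4715 + 21.428)/0.71887 = 31.854 mm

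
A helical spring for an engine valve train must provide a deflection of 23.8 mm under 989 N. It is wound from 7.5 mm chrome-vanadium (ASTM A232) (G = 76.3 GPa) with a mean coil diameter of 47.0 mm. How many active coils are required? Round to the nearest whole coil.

7

Required rate k = F/δ = 989/23.8 = 41.555 N/mm
N_a = Gd⁴/(8D³k) = (76.3×10³ × 7.5⁴)/(8 × 47.0³ × 41.555)
    = 2.41418e+08 / 3.45146e+07 = 6.995 → 7 coils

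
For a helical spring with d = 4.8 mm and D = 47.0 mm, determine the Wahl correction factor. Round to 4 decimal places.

C = D/d = 47.0/4.8 = 9.7917
K_W = (4C−1)/(4C−4) + 0.615/C = 38.167/35.167 + 0.0628 = 1.1481

1.1481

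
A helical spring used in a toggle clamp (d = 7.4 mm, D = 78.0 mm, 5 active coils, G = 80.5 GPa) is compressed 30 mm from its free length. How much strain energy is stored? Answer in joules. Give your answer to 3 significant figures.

5.72 J

k = Gd⁴/(8D³N_a) = (80.5×10³)(7.4⁴)/(8·78.0³·5) = 12.717 N/mm
U = ½kδ² = 0.5 × 12.717 × 30² = 5722.6 N·mm = 5.7226 J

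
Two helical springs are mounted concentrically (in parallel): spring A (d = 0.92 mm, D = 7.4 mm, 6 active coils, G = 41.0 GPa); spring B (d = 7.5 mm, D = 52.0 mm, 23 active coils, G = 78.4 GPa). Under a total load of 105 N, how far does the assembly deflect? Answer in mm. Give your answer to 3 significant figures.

9.46 mm

k_A = Gd⁴/(8D³N_a) = (41.0×10³)(0.92⁴)/(8·7.4³·6) = 1.5101 N/mm
k_B = Gd⁴/(8D³N_a) = (78.4×10³)(7.5⁴)/(8·52.0³·23) = 9.5881 N/mm
Parallel: k_eq = 1.5101 + 9.5881 = 11.098 N/mm
δ = F/k_eq = 105/11.098 = 9.461 mm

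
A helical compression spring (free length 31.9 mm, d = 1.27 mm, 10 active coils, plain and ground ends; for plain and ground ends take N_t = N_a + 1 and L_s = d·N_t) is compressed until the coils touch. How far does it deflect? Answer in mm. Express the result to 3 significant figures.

N_t = 11; L_s = 1.27·11 = 13.97 mm
δ_solid = L₀ − L_s = 31.9 − 13.97 = 17.93 mm

17.9 mm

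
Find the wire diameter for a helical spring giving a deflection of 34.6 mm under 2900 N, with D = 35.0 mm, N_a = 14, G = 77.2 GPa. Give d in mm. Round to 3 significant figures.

Required rate k = F/δ = 2900/34.6 = 83.815 N/mm
d = (8D³N_a·k / G)^(1/4) = (8·35.0³·14·83.815 / (77.2×10³))^0.25
  = (5213.5)^0.25 = 8.4973 mm

8.50 mm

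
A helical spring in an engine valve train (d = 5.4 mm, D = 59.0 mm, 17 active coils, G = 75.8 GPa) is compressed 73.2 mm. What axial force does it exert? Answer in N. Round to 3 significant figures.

169 N

k = Gd⁴/(8D³N_a) = (75.8×10³)(5.4⁴)/(8·59.0³·17) = 2.3075 N/mm
F = k·δ = 2.3075 × 73.2 = 168.91 N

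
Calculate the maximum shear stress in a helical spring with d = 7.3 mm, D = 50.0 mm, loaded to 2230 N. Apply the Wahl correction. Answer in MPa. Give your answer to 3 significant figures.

Spring index C = D/d = 50.0/7.3 = 6.8493
K_W = (4C−1)/(4C−4) + 0.615/C = 26.397/23.397 + 0.0898 = 1.2180
τ₀ = 8FD/(πd³) = 8·2230·50.0/(π·7.3³) = 892000/1222.1 = 729.87 MPa
τ_max = K·τ₀ = 1.2180 × 729.87 = 888.99 MPa

889 MPa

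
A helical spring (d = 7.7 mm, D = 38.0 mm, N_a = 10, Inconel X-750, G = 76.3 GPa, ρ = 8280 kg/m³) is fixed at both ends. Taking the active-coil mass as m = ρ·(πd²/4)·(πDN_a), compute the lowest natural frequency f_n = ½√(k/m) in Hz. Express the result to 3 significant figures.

k = Gd⁴/(8D³N_a) = (76.3×10³)(7.7⁴)/(8·38.0³·10) = 61.101 N/mm = 61101 N/m
Wire length L = πDN_a = π·38.0·10 = 1193.8 mm
m = ρ·(πd²/4)·L = 8280 × 46.566×10⁻⁶ m² × 1.1938 m = 0.46029 kg
f_n = ½√(k/m) = 0.5·√(61101/0.46029) = 0.5·√(1.3274e+05) = 182.17 Hz

182 Hz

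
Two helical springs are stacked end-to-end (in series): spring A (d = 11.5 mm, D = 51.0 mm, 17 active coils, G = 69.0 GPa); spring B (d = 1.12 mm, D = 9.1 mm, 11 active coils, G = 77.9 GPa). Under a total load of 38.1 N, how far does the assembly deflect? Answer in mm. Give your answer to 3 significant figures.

k_A = Gd⁴/(8D³N_a) = (69.0×10³)(11.5⁴)/(8·51.0³·17) = 66.895 N/mm
k_B = Gd⁴/(8D³N_a) = (77.9×10³)(1.12⁴)/(8·9.1³·11) = 1.8484 N/mm
Series: 1/k_eq = 1/66.895 + 1/1.8484 = 0.55595; k_eq = 1.7987 N/mm
δ = F/k_eq = 38.1/1.7987 = 21.182 mm

21.2 mm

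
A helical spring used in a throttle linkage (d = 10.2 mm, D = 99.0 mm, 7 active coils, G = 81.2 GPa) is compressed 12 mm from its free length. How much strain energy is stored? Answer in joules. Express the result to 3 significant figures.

k = Gd⁴/(8D³N_a) = (81.2×10³)(10.2⁴)/(8·99.0³·7) = 16.176 N/mm
U = ½kδ² = 0.5 × 16.176 × 12² = 1164.7 N·mm = 1.1647 J

1.16 J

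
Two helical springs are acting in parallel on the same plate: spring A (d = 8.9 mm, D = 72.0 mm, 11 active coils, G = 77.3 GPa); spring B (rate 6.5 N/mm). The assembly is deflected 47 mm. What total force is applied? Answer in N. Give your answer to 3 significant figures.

k_A = Gd⁴/(8D³N_a) = (77.3×10³)(8.9⁴)/(8·72.0³·11) = 14.766 N/mm
Parallel: k_eq = 14.766 + 6.5 = 21.266 N/mm
F = k_eq·δ = 21.266·47 = 999.5 N

999 N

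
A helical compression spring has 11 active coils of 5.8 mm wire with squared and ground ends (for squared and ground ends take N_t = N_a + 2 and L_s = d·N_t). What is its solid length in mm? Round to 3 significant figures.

squared and ground ends: N_t = N_a + 2 = 11 + 2 = 13
L_s = d·N_t = 5.8 × 13 = 75.4 mm

75.4 mm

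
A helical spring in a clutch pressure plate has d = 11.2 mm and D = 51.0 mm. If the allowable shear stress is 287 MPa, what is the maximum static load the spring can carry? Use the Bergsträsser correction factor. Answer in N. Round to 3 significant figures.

C = D/d = 51.0/11.2 = 4.5536
K_B = (4C+2)/(4C−3) = 20.214/15.214 = 1.3286
τ_max = K·8FD/(πd³) → F_max = τ_allow·πd³/(8DK)
F_max = 287·π·11.2³/(8·51.0·1.3286) = 1.2667e+06/542.08 = 2336.8 N

2340 N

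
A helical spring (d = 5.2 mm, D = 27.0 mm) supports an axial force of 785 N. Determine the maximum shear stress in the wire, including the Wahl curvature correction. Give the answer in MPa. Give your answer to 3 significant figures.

498 MPa

Spring index C = D/d = 27.0/5.2 = 5.1923
K_W = (4C−1)/(4C−4) + 0.615/C = 19.769/16.769 + 0.1184 = 1.2973
τ₀ = 8FD/(πd³) = 8·785·27.0/(π·5.2³) = 169560/441.73 = 383.85 MPa
τ_max = K·τ₀ = 1.2973 × 383.85 = 497.99 MPa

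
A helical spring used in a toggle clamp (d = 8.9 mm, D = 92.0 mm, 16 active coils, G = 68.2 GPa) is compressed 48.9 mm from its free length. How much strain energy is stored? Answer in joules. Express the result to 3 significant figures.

k = Gd⁴/(8D³N_a) = (68.2×10³)(8.9⁴)/(8·92.0³·16) = 4.2931 N/mm
U = ½kδ² = 0.5 × 4.2931 × 48.9² = 5132.9 N·mm = 5.1329 J

5.13 J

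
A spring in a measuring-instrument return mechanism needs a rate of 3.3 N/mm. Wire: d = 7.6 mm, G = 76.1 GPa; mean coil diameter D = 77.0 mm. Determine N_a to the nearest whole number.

N_a = Gd⁴/(8D³k) = (76.1×10³ × 7.6⁴)/(8 × 77.0³ × 3.3)
    = 2.53886e+08 / 1.20525e+07 = 21.07 → 21 coils

21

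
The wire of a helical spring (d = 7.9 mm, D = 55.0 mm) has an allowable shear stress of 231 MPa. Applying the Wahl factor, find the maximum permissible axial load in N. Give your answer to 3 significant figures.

C = D/d = 55.0/7.9 = 6.9620
K_W = (4C−1)/(4C−4) + 0.615/C = 26.848/23.848 + 0.0883 = 1.2141
τ_max = K·8FD/(πd³) → F_max = τ_allow·πd³/(8DK)
F_max = 231·π·7.9³/(8·55.0·1.2141) = 3.578e+05/534.22 = 669.77 N

670 N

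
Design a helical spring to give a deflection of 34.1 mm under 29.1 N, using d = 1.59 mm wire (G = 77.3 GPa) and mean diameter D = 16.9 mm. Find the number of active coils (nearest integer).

15

Required rate k = F/δ = 29.1/34.1 = 0.85337 N/mm
N_a = Gd⁴/(8D³k) = (77.3×10³ × 1.59⁴)/(8 × 16.9³ × 0.85337)
    = 494047 / 32952.5 = 14.99 → 15 coils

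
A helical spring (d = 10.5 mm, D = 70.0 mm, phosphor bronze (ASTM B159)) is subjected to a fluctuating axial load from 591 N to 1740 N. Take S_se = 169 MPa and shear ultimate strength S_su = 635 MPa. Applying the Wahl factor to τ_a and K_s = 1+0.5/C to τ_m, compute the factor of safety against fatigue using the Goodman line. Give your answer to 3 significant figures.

C = D/d = 70.0/10.5 = 6.6667; K_W = (4C−1)/(4C−4)+0.615/C = 1.2246; K_s = 1+0.5/C = 1.0750
F_a = (F_max−F_min)/2 = 574.5 N; F_m = (F_max+F_min)/2 = 1165.5 N
τ_a = K_W·8F_aD/(πd³) = 1.2246 × 88.463 = 108.33 MPa
τ_m = K_s·8F_mD/(πd³) = 1.0750 × 179.47 = 192.93 MPa
Goodman: 1/n_f = τ_a/S_se + τ_m/S_su = 108.33/169 + 192.93/635 = 0.64102 + 0.30382 = 0.94484
n_f = 1/0.94484 = 1.058

1.06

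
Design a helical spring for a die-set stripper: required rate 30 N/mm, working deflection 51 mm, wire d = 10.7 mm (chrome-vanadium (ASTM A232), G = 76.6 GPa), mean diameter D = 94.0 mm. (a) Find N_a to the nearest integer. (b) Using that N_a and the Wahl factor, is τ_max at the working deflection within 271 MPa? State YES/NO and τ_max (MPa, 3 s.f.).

N_a = Gd⁴/(8D³k) = (76.6×10³)(10.7⁴)/(8·94.0³·30) = 5.037 → N_a = 5
Actual rate k = Gd⁴/(8D³·5) = 30.222 N/mm
Working load F = kδ = 30.222·51 = 1541.3 N
C = 94.0/10.7 = 8.7850; K_W = (4C−1)/(4C−4)+0.615/C = 1.1663
τ_max = K_W·8FD/(πd³) = 1.1663·301.17 = 351.26 MPa
τ_max > 271 MPa → exceeds allowable

(a) 5 coils; (b) NO, τ_max = 351 MPa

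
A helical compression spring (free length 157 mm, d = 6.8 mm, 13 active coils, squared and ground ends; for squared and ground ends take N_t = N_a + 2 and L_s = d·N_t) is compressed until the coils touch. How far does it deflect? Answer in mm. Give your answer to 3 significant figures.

N_t = 15; L_s = 6.8·15 = 102 mm
δ_solid = L₀ − L_s = 157 − 102 = 55 mm

55.0 mm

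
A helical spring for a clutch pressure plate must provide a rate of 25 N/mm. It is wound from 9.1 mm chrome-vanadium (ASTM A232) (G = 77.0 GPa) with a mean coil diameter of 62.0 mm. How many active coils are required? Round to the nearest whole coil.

11

N_a = Gd⁴/(8D³k) = (77.0×10³ × 9.1⁴)/(8 × 62.0³ × 25)
    = 5.28027e+08 / 4.76656e+07 = 11.08 → 11 coils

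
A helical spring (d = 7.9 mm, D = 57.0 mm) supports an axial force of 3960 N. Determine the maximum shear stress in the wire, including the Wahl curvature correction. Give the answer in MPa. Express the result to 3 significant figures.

1410 MPa

Spring index C = D/d = 57.0/7.9 = 7.2152
K_W = (4C−1)/(4C−4) + 0.615/C = 27.861/24.861 + 0.0852 = 1.2059
τ₀ = 8FD/(πd³) = 8·3960·57.0/(π·7.9³) = 1.80576e+06/1548.9 = 1165.8 MPa
τ_max = K·τ₀ = 1.2059 × 1165.8 = 1405.9 MPa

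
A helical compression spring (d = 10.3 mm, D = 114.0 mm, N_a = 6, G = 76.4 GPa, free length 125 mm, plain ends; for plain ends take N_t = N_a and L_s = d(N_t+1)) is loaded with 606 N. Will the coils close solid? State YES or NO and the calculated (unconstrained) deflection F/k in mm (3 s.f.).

NO, δ = 50.1 mm

k = Gd⁴/(8D³N_a) = (76.4×10³)(10.3⁴)/(8·114.0³·6) = 12.092 N/mm
N_t = 6; L_s = 10.3·7 = 72.1 mm; δ_solid = L₀ − L_s = 125 − 72.1 = 52.9 mm
δ = F/k = 606/12.092 = 50.117 mm
δ < δ_solid → spring does not go solid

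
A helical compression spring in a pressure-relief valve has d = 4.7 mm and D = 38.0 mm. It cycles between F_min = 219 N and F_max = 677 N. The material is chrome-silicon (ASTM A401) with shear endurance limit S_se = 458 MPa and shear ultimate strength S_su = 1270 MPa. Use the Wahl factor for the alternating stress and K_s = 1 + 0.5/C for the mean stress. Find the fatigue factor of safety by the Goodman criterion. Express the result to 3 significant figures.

C = D/d = 38.0/4.7 = 8.0851; K_W = (4C−1)/(4C−4)+0.615/C = 1.1819; K_s = 1+0.5/C = 1.0618
F_a = (F_max−F_min)/2 = 229 N; F_m = (F_max+F_min)/2 = 448 N
τ_a = K_W·8F_aD/(πd³) = 1.1819 × 213.43 = 252.26 MPa
τ_m = K_s·8F_mD/(πd³) = 1.0618 × 417.55 = 443.37 MPa
Goodman: 1/n_f = τ_a/S_se + τ_m/S_su = 252.26/458 + 443.37/1270 = 0.55079 + 0.34911 = 0.89991
n_f = 1/0.89991 = 1.111

1.11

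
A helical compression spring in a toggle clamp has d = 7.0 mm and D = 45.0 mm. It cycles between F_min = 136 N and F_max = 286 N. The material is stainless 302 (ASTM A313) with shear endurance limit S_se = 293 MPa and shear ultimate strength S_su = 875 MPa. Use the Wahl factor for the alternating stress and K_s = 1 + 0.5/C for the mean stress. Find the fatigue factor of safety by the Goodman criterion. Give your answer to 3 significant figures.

5.20

C = D/d = 45.0/7.0 = 6.4286; K_W = (4C−1)/(4C−4)+0.615/C = 1.2338; K_s = 1+0.5/C = 1.0778
F_a = (F_max−F_min)/2 = 75 N; F_m = (F_max+F_min)/2 = 211 N
τ_a = K_W·8F_aD/(πd³) = 1.2338 × 25.056 = 30.915 MPa
τ_m = K_s·8F_mD/(πd³) = 1.0778 × 70.492 = 75.975 MPa
Goodman: 1/n_f = τ_a/S_se + τ_m/S_su = 30.915/293 + 75.975/875 = 0.10551 + 0.08683 = 0.19234
n_f = 1/0.19234 = 5.199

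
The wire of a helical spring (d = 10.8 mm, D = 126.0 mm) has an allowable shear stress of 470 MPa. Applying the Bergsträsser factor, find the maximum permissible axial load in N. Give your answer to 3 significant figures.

1660 N

C = D/d = 126.0/10.8 = 11.6667
K_B = (4C+2)/(4C−3) = 48.667/43.667 = 1.1145
τ_max = K·8FD/(πd³) → F_max = τ_allow·πd³/(8DK)
F_max = 470·π·10.8³/(8·126.0·1.1145) = 1.86e+06/1123.4 = 1655.7 N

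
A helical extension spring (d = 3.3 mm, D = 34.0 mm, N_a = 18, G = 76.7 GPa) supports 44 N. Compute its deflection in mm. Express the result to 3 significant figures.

k = Gd⁴/(8D³N_a) = (76.7×10³)(3.3⁴)/(8·34.0³·18) = 1.6071 N/mm
δ = F/k = 44 / 1.6071 = 27.378 mm

27.4 mm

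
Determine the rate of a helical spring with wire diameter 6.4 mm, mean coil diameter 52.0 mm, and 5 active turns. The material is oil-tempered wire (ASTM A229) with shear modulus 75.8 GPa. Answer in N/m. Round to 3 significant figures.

k = Gd⁴/(8D³N_a) = (75.8×10³ × 6.4⁴) / (8 × 52.0³ × 5)
  = 1.27171e+08 / 5.62432e+06 = 22.611 N/mm = 22611 N/m

22600 N/m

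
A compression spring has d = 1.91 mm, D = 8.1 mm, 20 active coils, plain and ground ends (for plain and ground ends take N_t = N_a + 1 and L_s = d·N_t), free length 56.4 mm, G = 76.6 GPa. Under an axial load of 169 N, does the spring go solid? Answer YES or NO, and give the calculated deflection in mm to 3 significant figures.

NO, δ = 14.1 mm

k = Gd⁴/(8D³N_a) = (76.6×10³)(1.91⁴)/(8·8.1³·20) = 11.989 N/mm
N_t = 21; L_s = 1.91·21 = 40.11 mm; δ_solid = L₀ − L_s = 56.4 − 40.11 = 16.29 mm
δ = F/k = 169/11.989 = 14.096 mm
δ < δ_solid → spring does not go solid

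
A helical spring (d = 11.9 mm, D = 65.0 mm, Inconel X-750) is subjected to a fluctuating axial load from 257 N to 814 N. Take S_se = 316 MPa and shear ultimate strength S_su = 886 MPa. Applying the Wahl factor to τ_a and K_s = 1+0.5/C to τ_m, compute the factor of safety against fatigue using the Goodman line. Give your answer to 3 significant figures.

C = D/d = 65.0/11.9 = 5.4622; K_W = (4C−1)/(4C−4)+0.615/C = 1.2807; K_s = 1+0.5/C = 1.0915
F_a = (F_max−F_min)/2 = 278.5 N; F_m = (F_max+F_min)/2 = 535.5 N
τ_a = K_W·8F_aD/(πd³) = 1.2807 × 27.355 = 35.033 MPa
τ_m = K_s·8F_mD/(πd³) = 1.0915 × 52.598 = 57.413 MPa
Goodman: 1/n_f = τ_a/S_se + τ_m/S_su = 35.033/316 + 57.413/886 = 0.11086 + 0.06480 = 0.17566
n_f = 1/0.17566 = 5.693

5.69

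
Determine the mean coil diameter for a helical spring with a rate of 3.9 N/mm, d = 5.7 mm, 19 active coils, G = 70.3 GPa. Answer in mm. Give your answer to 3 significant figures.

D = (Gd⁴/(8N_a·k))^(1/3) = (70.3×10³·5.7⁴/(8·19·3.9))^(1/3)
  = (125183)^(1/3) = 50.0244 mm

50.0 mm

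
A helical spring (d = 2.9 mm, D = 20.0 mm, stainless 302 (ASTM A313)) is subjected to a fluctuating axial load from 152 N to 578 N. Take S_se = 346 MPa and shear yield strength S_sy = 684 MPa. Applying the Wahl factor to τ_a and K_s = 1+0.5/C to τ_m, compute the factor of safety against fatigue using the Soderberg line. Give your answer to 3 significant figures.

C = D/d = 20.0/2.9 = 6.8966; K_W = (4C−1)/(4C−4)+0.615/C = 1.2164; K_s = 1+0.5/C = 1.0725
F_a = (F_max−F_min)/2 = 213 N; F_m = (F_max+F_min)/2 = 365 N
τ_a = K_W·8F_aD/(πd³) = 1.2164 × 444.79 = 541.03 MPa
τ_m = K_s·8F_mD/(πd³) = 1.0725 × 762.2 = 817.46 MPa
Soderberg: 1/n_f = τ_a/S_se + τ_m/S_sy = 541.03/346 + 817.46/684 = 1.56367 + 1.19512 = 2.7588
n_f = 1/2.7588 = 0.3625

0.362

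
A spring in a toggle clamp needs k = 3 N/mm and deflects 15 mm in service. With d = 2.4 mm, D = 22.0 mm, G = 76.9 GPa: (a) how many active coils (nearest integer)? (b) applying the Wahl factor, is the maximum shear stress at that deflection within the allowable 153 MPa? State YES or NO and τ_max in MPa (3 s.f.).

(a) 10 coils; (b) NO, τ_max = 211 MPa

N_a = Gd⁴/(8D³k) = (76.9×10³)(2.4⁴)/(8·22.0³·3) = 9.984 → N_a = 10
Actual rate k = Gd⁴/(8D³·10) = 2.9951 N/mm
Working load F = kδ = 2.9951·15 = 44.927 N
C = 22.0/2.4 = 9.1667; K_W = (4C−1)/(4C−4)+0.615/C = 1.1589
τ_max = K_W·8FD/(πd³) = 1.1589·182.07 = 211 MPa
τ_max > 153 MPa → exceeds allowable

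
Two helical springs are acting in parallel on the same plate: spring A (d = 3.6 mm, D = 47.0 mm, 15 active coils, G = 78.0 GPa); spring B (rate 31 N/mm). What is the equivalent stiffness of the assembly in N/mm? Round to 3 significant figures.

k_A = Gd⁴/(8D³N_a) = (78.0×10³)(3.6⁴)/(8·47.0³·15) = 1.0515 N/mm
Parallel: k_eq = 1.0515 + 31 = 32.052 N/mm

32.1 N/mm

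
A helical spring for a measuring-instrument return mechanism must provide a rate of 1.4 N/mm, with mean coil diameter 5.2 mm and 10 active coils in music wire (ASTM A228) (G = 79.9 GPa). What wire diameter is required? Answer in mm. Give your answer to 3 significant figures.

d = (8D³N_a·k / G)^(1/4) = (8·5.2³·10·1.4 / (79.9×10³))^0.25
  = (0.1971)^0.25 = 0.6663 mm

0.666 mm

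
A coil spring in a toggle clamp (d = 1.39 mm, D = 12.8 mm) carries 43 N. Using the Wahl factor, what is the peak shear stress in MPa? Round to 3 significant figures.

604 MPa

Spring index C = D/d = 12.8/1.39 = 9.2086
K_W = (4C−1)/(4C−4) + 0.615/C = 35.835/32.835 + 0.0668 = 1.1582
τ₀ = 8FD/(πd³) = 8·43·12.8/(π·1.39³) = 4403.2/8.4371 = 521.88 MPa
τ_max = K·τ₀ = 1.1582 × 521.88 = 604.42 MPa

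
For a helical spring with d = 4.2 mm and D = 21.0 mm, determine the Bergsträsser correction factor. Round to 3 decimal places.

C = D/d = 21.0/4.2 = 5.0000
K_B = (4C+2)/(4C−3) = 22.000/17.000 = 1.2941

1.294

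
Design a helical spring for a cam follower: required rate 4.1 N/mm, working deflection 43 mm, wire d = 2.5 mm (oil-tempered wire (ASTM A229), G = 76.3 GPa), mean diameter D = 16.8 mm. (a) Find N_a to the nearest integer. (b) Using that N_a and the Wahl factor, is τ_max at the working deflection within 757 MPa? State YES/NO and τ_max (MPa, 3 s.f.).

N_a = Gd⁴/(8D³k) = (76.3×10³)(2.5⁴)/(8·16.8³·4.1) = 19.16 → N_a = 19
Actual rate k = Gd⁴/(8D³·19) = 4.1354 N/mm
Working load F = kδ = 4.1354·43 = 177.82 N
C = 16.8/2.5 = 6.7200; K_W = (4C−1)/(4C−4)+0.615/C = 1.2226
τ_max = K_W·8FD/(πd³) = 1.2226·486.87 = 595.26 MPa
τ_max ≤ 757 MPa → acceptable

(a) 19 coils; (b) YES, τ_max = 595 MPa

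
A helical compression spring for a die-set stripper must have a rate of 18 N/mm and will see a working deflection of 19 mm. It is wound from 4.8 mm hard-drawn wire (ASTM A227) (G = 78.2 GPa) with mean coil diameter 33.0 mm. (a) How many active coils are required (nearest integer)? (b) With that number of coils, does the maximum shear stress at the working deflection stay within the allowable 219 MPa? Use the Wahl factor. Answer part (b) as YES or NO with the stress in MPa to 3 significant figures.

(a) 8 coils; (b) NO, τ_max = 317 MPa

N_a = Gd⁴/(8D³k) = (78.2×10³)(4.8⁴)/(8·33.0³·18) = 8.022 → N_a = 8
Actual rate k = Gd⁴/(8D³·8) = 18.049 N/mm
Working load F = kδ = 18.049·19 = 342.93 N
C = 33.0/4.8 = 6.8750; K_W = (4C−1)/(4C−4)+0.615/C = 1.2171
τ_max = K_W·8FD/(πd³) = 1.2171·260.58 = 317.15 MPa
τ_max > 219 MPa → exceeds allowable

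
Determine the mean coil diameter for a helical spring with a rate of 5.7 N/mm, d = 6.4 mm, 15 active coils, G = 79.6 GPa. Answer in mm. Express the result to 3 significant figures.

58.0 mm

D = (Gd⁴/(8N_a·k))^(1/3) = (79.6×10³·6.4⁴/(8·15·5.7))^(1/3)
  = (195244)^(1/3) = 58.0130 mm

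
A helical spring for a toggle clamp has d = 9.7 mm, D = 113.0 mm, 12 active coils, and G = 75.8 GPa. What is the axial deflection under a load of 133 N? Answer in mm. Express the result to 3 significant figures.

27.5 mm

k = Gd⁴/(8D³N_a) = (75.8×10³)(9.7⁴)/(8·113.0³·12) = 4.8445 N/mm
δ = F/k = 133 / 4.8445 = 27.454 mm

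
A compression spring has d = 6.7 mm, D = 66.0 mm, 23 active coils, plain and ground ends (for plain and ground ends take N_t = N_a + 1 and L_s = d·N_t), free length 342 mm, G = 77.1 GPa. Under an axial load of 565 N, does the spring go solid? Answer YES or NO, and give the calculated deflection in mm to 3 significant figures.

YES, δ = 192 mm

k = Gd⁴/(8D³N_a) = (77.1×10³)(6.7⁴)/(8·66.0³·23) = 2.937 N/mm
N_t = 24; L_s = 6.7·24 = 160.8 mm; δ_solid = L₀ − L_s = 342 − 160.8 = 181.2 mm
δ = F/k = 565/2.937 = 192.37 mm
δ ≥ δ_solid → spring goes solid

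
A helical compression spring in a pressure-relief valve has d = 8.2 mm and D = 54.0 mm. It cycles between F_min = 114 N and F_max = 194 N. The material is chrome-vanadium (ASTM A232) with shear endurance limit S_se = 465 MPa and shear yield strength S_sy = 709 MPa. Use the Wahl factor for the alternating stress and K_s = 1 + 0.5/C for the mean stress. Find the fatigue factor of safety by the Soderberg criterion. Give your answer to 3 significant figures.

11.8

C = D/d = 54.0/8.2 = 6.5854; K_W = (4C−1)/(4C−4)+0.615/C = 1.2277; K_s = 1+0.5/C = 1.0759
F_a = (F_max−F_min)/2 = 40 N; F_m = (F_max+F_min)/2 = 154 N
τ_a = K_W·8F_aD/(πd³) = 1.2277 × 9.9759 = 12.247 MPa
τ_m = K_s·8F_mD/(πd³) = 1.0759 × 38.407 = 41.323 MPa
Soderberg: 1/n_f = τ_a/S_se + τ_m/S_sy = 12.247/465 + 41.323/709 = 0.02634 + 0.05828 = 0.084622
n_f = 1/0.084622 = 11.82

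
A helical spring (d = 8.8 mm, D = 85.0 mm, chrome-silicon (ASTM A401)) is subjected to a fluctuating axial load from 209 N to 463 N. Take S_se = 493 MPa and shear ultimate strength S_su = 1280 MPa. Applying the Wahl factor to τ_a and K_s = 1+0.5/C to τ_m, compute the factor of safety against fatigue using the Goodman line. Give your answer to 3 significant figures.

C = D/d = 85.0/8.8 = 9.6591; K_W = (4C−1)/(4C−4)+0.615/C = 1.1503; K_s = 1+0.5/C = 1.0518
F_a = (F_max−F_min)/2 = 127 N; F_m = (F_max+F_min)/2 = 336 N
τ_a = K_W·8F_aD/(πd³) = 1.1503 × 40.338 = 46.4 MPa
τ_m = K_s·8F_mD/(πd³) = 1.0518 × 106.72 = 112.25 MPa
Goodman: 1/n_f = τ_a/S_se + τ_m/S_su = 46.4/493 + 112.25/1280 = 0.09412 + 0.08769 = 0.18181
n_f = 1/0.18181 = 5.5

5.50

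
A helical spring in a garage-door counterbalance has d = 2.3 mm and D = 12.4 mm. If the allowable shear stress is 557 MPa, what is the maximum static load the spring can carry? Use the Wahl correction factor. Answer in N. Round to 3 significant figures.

167 N

C = D/d = 12.4/2.3 = 5.3913
K_W = (4C−1)/(4C−4) + 0.615/C = 20.565/17.565 + 0.1141 = 1.2849
τ_max = K·8FD/(πd³) → F_max = τ_allow·πd³/(8DK)
F_max = 557·π·2.3³/(8·12.4·1.2849) = 21291/127.46 = 167.04 N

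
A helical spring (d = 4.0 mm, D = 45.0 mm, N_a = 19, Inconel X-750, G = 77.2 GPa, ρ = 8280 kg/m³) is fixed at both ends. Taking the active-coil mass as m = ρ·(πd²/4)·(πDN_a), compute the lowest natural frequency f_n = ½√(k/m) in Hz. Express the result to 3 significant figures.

k = Gd⁴/(8D³N_a) = (77.2×10³)(4.0⁴)/(8·45.0³·19) = 1.4268 N/mm = 1426.8 N/m
Wire length L = πDN_a = π·45.0·19 = 2686.1 mm
m = ρ·(πd²/4)·L = 8280 × 12.566×10⁻⁶ m² × 2.6861 m = 0.27948 kg
f_n = ½√(k/m) = 0.5·√(1426.8/0.27948) = 0.5·√(5105.3) = 35.726 Hz

35.7 Hz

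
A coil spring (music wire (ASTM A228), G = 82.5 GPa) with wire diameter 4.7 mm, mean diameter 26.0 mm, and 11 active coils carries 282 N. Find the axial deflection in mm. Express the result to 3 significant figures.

k = Gd⁴/(8D³N_a) = (82.5×10³)(4.7⁴)/(8·26.0³·11) = 26.028 N/mm
δ = F/k = 282 / 26.028 = 10.834 mm

10.8 mm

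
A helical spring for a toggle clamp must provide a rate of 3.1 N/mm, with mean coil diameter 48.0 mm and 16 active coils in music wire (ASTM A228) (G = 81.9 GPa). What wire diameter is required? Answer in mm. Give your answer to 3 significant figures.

d = (8D³N_a·k / G)^(1/4) = (8·48.0³·16·3.1 / (81.9×10³))^0.25
  = (535.81)^0.25 = 4.8112 mm

4.81 mm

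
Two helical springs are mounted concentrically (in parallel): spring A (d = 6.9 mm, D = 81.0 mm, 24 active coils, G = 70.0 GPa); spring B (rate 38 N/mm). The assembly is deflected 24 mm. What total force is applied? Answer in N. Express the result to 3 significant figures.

k_A = Gd⁴/(8D³N_a) = (70.0×10³)(6.9⁴)/(8·81.0³·24) = 1.555 N/mm
Parallel: k_eq = 1.555 + 38 = 39.555 N/mm
F = k_eq·δ = 39.555·24 = 949.32 N

949 N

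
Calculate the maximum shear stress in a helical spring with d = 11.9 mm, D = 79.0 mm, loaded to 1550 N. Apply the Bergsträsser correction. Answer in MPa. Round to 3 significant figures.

Spring index C = D/d = 79.0/11.9 = 6.6387
K_B = (4C+2)/(4C−3) = 28.555/23.555 = 1.2123
τ₀ = 8FD/(πd³) = 8·1550·79.0/(π·11.9³) = 979600/5294.1 = 185.04 MPa
τ_max = K·τ₀ = 1.2123 × 185.04 = 224.31 MPa

224 MPa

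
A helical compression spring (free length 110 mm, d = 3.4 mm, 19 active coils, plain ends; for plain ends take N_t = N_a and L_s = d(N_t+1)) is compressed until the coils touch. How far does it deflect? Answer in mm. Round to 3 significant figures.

N_t = 19; L_s = 3.4·20 = 68 mm
δ_solid = L₀ − L_s = 110 − 68 = 42 mm

42.0 mm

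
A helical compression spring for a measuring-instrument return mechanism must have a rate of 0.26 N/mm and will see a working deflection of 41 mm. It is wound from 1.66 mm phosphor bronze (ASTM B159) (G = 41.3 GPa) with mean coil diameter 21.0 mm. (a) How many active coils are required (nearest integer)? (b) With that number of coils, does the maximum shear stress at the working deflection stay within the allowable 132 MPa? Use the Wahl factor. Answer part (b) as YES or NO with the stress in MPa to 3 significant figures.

(a) 16 coils; (b) NO, τ_max = 141 MPa

N_a = Gd⁴/(8D³k) = (41.3×10³)(1.66⁴)/(8·21.0³·0.26) = 16.28 → N_a = 16
Actual rate k = Gd⁴/(8D³·16) = 0.26455 N/mm
Working load F = kδ = 0.26455·41 = 10.847 N
C = 21.0/1.66 = 12.6506; K_W = (4C−1)/(4C−4)+0.615/C = 1.1130
τ_max = K_W·8FD/(πd³) = 1.1130·126.8 = 141.13 MPa
τ_max > 132 MPa → exceeds allowable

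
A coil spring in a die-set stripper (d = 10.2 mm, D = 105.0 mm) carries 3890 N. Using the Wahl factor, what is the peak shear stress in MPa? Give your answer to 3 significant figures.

1120 MPa

Spring index C = D/d = 105.0/10.2 = 10.2941
K_W = (4C−1)/(4C−4) + 0.615/C = 40.176/37.176 + 0.0597 = 1.1404
τ₀ = 8FD/(πd³) = 8·3890·105.0/(π·10.2³) = 3.2676e+06/3333.9 = 980.12 MPa
τ_max = K·τ₀ = 1.1404 × 980.12 = 1117.8 MPa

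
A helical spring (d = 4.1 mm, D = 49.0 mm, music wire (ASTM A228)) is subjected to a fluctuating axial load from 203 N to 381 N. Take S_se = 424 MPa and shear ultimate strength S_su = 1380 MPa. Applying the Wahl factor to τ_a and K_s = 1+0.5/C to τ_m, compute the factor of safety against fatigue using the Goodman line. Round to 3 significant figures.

1.21

C = D/d = 49.0/4.1 = 11.9512; K_W = (4C−1)/(4C−4)+0.615/C = 1.1199; K_s = 1+0.5/C = 1.0418
F_a = (F_max−F_min)/2 = 89 N; F_m = (F_max+F_min)/2 = 292 N
τ_a = K_W·8F_aD/(πd³) = 1.1199 × 161.13 = 180.46 MPa
τ_m = K_s·8F_mD/(πd³) = 1.0418 × 528.65 = 550.77 MPa
Goodman: 1/n_f = τ_a/S_se + τ_m/S_su = 180.46/424 + 550.77/1380 = 0.42560 + 0.39911 = 0.82471
n_f = 1/0.82471 = 1.213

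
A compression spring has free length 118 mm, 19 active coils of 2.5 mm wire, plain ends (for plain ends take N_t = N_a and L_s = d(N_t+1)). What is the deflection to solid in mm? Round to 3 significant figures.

68.0 mm

N_t = 19; L_s = 2.5·20 = 50 mm
δ_solid = L₀ − L_s = 118 − 50 = 68 mm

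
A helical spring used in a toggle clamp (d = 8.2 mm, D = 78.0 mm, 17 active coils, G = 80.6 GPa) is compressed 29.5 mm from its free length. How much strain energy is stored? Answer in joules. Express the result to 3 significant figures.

k = Gd⁴/(8D³N_a) = (80.6×10³)(8.2⁴)/(8·78.0³·17) = 5.6463 N/mm
U = ½kδ² = 0.5 × 5.6463 × 29.5² = 2456.9 N·mm = 2.4569 J

2.46 J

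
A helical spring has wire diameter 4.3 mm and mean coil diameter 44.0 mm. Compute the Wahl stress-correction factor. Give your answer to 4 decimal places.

C = D/d = 44.0/4.3 = 10.2326
K_W = (4C−1)/(4C−4) + 0.615/C = 39.930/36.930 + 0.0601 = 1.1413

1.1413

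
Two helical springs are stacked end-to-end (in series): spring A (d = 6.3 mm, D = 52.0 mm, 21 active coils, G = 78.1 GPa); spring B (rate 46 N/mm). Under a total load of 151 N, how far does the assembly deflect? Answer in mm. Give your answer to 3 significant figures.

k_A = Gd⁴/(8D³N_a) = (78.1×10³)(6.3⁴)/(8·52.0³·21) = 5.2083 N/mm
Series: 1/k_eq = 1/5.2083 + 1/46 = 0.21374; k_eq = 4.6786 N/mm
δ = F/k_eq = 151/4.6786 = 32.275 mm

32.3 mm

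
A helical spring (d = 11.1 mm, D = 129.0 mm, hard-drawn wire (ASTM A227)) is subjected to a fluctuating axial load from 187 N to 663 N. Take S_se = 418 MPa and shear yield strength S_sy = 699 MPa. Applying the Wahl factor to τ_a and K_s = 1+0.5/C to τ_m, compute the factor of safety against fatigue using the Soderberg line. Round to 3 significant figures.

C = D/d = 129.0/11.1 = 11.6216; K_W = (4C−1)/(4C−4)+0.615/C = 1.1235; K_s = 1+0.5/C = 1.0430
F_a = (F_max−F_min)/2 = 238 N; F_m = (F_max+F_min)/2 = 425 N
τ_a = K_W·8F_aD/(πd³) = 1.1235 × 57.166 = 64.228 MPa
τ_m = K_s·8F_mD/(πd³) = 1.0430 × 102.08 = 106.47 MPa
Soderberg: 1/n_f = τ_a/S_se + τ_m/S_sy = 64.228/418 + 106.47/699 = 0.15365 + 0.15232 = 0.30598
n_f = 1/0.30598 = 3.268

3.27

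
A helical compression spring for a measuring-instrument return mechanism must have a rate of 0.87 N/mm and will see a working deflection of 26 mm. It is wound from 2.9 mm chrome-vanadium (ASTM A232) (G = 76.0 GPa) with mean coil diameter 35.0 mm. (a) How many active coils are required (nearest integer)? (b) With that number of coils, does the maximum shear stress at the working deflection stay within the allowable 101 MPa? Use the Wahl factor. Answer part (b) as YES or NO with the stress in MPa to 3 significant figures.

N_a = Gd⁴/(8D³k) = (76.0×10³)(2.9⁴)/(8·35.0³·0.87) = 18.01 → N_a = 18
Actual rate k = Gd⁴/(8D³·18) = 0.87064 N/mm
Working load F = kδ = 0.87064·26 = 22.637 N
C = 35.0/2.9 = 12.0690; K_W = (4C−1)/(4C−4)+0.615/C = 1.1187
τ_max = K_W·8FD/(πd³) = 1.1187·82.723 = 92.543 MPa
τ_max ≤ 101 MPa → acceptable

(a) 18 coils; (b) YES, τ_max = 92.5 MPa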